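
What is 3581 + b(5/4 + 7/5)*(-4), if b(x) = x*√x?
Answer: 3581 - 53*√265/50 ≈ 3563.7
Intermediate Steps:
b(x) = x^(3/2)
3581 + b(5/4 + 7/5)*(-4) = 3581 + (5/4 + 7/5)^(3/2)*(-4) = 3581 + (53/20)^(3/2)*(-4) = 3581 + (53*√265/200)*(-4) = 3581 - 53*√265/50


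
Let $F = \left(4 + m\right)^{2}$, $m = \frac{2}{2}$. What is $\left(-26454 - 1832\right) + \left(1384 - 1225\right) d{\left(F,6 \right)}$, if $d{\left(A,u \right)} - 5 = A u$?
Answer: $-3641$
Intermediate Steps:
$m = 1$ ($m = 2 \cdot \frac{1}{2} = 1$)
$F = 25$ ($F = \left(4 + 1\right)^{2} = 5^{2} = 25$)
$d{\left(A,u \right)} = 5 + A u$
$\left(-26454 - 1832\right) + \left(1384 - 1225\right) d{\left(F,6 \right)} = \left(-26454 - 1832\right) + \left(1384 - 1225\right) \left(5 + 25 \cdot 6\right) = -28286 + \left(1384 - 1225\right) \left(5 + 150\right) = -28286 + 159 \cdot 155 = -28286 + 24645 = -3641$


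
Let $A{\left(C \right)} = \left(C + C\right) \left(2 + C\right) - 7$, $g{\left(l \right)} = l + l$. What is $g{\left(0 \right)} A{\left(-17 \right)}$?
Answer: $0$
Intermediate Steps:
$g{\left(l \right)} = 2 l$
$A{\left(C \right)} = -7 + 2 C \left(2 + C\right)$ ($A{\left(C \right)} = 2 C \left(2 + C\right) - 7 = -7 + 2 C \left(2 + C\right)$)
$g{\left(0 \right)} A{\left(-17 \right)} = 2 \cdot 0 \left(-7 + 2 \left(-17\right)^{2} + 4 \left(-17\right)\right) = 0 \left(-7 + 2 \cdot 289 - 68\right) = 0 \left(-7 + 578 - 68\right) = 0 \cdot 503 = 0$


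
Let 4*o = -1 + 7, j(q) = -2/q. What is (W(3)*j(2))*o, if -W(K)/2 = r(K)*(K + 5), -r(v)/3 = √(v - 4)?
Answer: -72*I ≈ -72.0*I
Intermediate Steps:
r(v) = -3*√(-4 + v) (r(v) = -3*√(v - 4) = -3*√(-4 + v))
W(K) = 6*√(-4 + K)*(5 + K) (W(K) = -2*(-3*√(-4 + K))*(K + 5) = -2*(-3*√(-4 + K))*(5 + K) = -(-6)*√(-4 + K)*(5 + K) = 6*√(-4 + K)*(5 + K))
o = 3/2 (o = (-1 + 7)/4 = (¼)*6 = 3/2 ≈ 1.5000)
(W(3)*j(2))*o = ((6*√(-4 + 3)*(5 + 3))*(-2/2))*(3/2) = ((6*√(-1)*8)*(-2*½))*(3/2) = ((6*I*8)*(-1))*(3/2) = ((48*I)*(-1))*(3/2) = -48*I*(3/2) = -72*I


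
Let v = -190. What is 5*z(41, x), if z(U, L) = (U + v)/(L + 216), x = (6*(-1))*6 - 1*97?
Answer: -745/83 ≈ -8.9759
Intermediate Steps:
x = -133 (x = -6*6 - 97 = -36 - 97 = -133)
z(U, L) = (-190 + U)/(216 + L) (z(U, L) = (U - 190)/(L + 216) = (-190 + U)/(216 + L))
5*z(41, x) = 5*((-190 + 41)/(216 - 133)) = 5*(-149/83) = -745/83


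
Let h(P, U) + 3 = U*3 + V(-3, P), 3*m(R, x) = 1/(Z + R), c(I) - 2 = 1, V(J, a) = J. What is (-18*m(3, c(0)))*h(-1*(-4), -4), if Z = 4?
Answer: 108/7 ≈ 15.429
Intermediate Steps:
c(I) = 3 (c(I) = 2 + 1 = 3)
m(R, x) = 1/(3*(4 + R))
h(P, U) = -6 + 3*U (h(P, U) = -3 + (U*3 - 3) = -3 + (3*U - 3) = -3 + (-3 + 3*U) = -6 + 3*U)
(-18*m(3, c(0)))*h(-1*(-4), -4) = (-6/(4 + 3))*(-6 + 3*(-4)) = (-6/7)*(-6 - 12) = -6/7*(-18) = 108/7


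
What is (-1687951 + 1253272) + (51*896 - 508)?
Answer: -389491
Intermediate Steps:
(-1687951 + 1253272) + (51*896 - 508) = -434679 + (45696 - 508) = -434679 + 45188 = -389491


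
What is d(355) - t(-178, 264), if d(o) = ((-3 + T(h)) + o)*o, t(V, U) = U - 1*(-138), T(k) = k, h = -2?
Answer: 123848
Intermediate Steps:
t(V, U) = 138 + U (t(V, U) = U + 138 = 138 + U)
d(o) = o*(-5 + o) (d(o) = ((-3 - 2) + o)*o = (-5 + o)*o = o*(-5 + o))
d(355) - t(-178, 264) = 355*(-5 + 355) - (138 + 264) = 355*350 - 1*402 = 124250 - 402 = 123848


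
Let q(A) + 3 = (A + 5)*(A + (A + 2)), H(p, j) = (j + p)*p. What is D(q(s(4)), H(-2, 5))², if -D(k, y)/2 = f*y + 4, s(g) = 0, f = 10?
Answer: 12544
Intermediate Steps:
H(p, j) = p*(j + p)
q(A) = -3 + (2 + 2*A)*(5 + A) (q(A) = -3 + (A + 5)*(A + (A + 2)) = -3 + (5 + A)*(A + (2 + A)) = -3 + (5 + A)*(2 + 2*A) = -3 + (2 + 2*A)*(5 + A))
D(k, y) = -8 - 20*y (D(k, y) = -2*(10*y + 4) = -2*(4 + 10*y) = -8 - 20*y)
D(q(s(4)), H(-2, 5))² = (-8 - (-40)*(5 - 2))² = (-8 - (-40)*3)² = (-8 - 20*(-6))² = (-8 + 120)² = 112² = 12544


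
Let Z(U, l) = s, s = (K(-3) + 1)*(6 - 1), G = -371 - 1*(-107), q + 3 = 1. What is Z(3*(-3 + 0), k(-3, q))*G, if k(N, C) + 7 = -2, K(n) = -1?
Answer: 0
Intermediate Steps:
q = -2 (q = -3 + 1 = -2)
G = -264 (G = -371 + 107 = -264)
k(N, C) = -9 (k(N, C) = -7 - 2 = -9)
s = 0 (s = (-1 + 1)*(6 - 1) = 0*5 = 0)
Z(U, l) = 0
Z(3*(-3 + 0), k(-3, q))*G = 0*(-264) = 0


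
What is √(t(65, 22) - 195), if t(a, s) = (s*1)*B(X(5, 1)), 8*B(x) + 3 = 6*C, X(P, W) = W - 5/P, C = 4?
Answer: 3*I*√61/2 ≈ 11.715*I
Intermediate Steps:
X(P, W) = W - 5/P
B(x) = 21/8 (B(x) = -3/8 + (6*4)/8 = -3/8 + (⅛)*24 = -3/8 + 3 = 21/8)
t(a, s) = 21*s/8 (t(a, s) = (s*1)*(21/8) = s*(21/8) = 21*s/8)
√(t(65, 22) - 195) = √((21/8)*22 - 195) = √(231/4 - 195) = √(-549/4) = 3*I*√61/2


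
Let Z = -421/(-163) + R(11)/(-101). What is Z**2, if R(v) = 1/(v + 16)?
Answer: 1317683593216/197581139001 ≈ 6.6691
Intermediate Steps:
R(v) = 1/(16 + v)
Z = 1147904/444501 (Z = -421/(-163) + 1/((16 + 11)*(-101)) = -421*(-1/163) - 1/101/27 = 421/163 + (1/27)*(-1/101) = 421/163 - 1/2727 = 1147904/444501 ≈ 2.5825)
Z**2 = (1147904/444501)**2 = 1317683593216/197581139001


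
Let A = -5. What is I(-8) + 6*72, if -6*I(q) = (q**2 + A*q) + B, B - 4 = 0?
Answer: 414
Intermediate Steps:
B = 4 (B = 4 + 0 = 4)
I(q) = -2/3 - q**2/6 + 5*q/6 (I(q) = -((q**2 - 5*q) + 4)/6 = -(4 + q**2 - 5*q)/6 = -2/3 - q**2/6 + 5*q/6)
I(-8) + 6*72 = (-2/3 - 1/6*(-8)**2 + (5/6)*(-8)) + 6*72 = (-2/3 - 1/6*64 - 20/3) + 432 = (-2/3 - 32/3 - 20/3) + 432 = -18 + 432 = 414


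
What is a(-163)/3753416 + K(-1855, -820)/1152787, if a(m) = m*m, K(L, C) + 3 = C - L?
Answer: 802370305/100625329544 ≈ 0.0079738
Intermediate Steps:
K(L, C) = -3 + C - L (K(L, C) = -3 + (C - L) = -3 + C - L)
a(m) = m**2
a(-163)/3753416 + K(-1855, -820)/1152787 = (-163)**2/3753416 + (-3 - 820 - 1*(-1855))/1152787 = 26569*(1/3753416) + (-3 - 820 + 1855)*(1/1152787) = 26569/3753416 + 1032*(1/1152787) = 26569/3753416 + 24/26809 = 802370305/100625329544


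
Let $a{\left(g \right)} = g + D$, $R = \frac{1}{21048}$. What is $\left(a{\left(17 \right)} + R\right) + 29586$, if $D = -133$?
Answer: $\frac{620284561}{21048} \approx 29470.0$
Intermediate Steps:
$R = \frac{1}{21048} \approx 4.751 \cdot 10^{-5}$
$a{\left(g \right)} = -133 + g$ ($a{\left(g \right)} = g - 133 = -133 + g$)
$\left(a{\left(17 \right)} + R\right) + 29586 = \left(\left(-133 + 17\right) + \frac{1}{21048}\right) + 29586 = \left(-116 + \frac{1}{21048}\right) + 29586 = - \frac{2441567}{21048} + 29586 = \frac{620284561}{21048}$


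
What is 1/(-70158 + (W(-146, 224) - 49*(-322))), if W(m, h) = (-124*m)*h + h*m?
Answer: 1/3968212 ≈ 2.5200e-7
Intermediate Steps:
W(m, h) = -123*h*m (W(m, h) = -124*h*m + h*m = -123*h*m)
1/(-70158 + (W(-146, 224) - 49*(-322))) = 1/(-70158 + (-123*224*(-146) - 49*(-322))) = 1/(-70158 + (4022592 + 15778)) = 1/(-70158 + 4038370) = 1/3968212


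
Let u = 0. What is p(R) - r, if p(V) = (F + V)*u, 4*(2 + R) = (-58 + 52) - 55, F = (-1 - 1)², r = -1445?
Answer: 1445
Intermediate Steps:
F = 4 (F = (-2)² = 4)
R = -69/4 (R = -2 + ((-58 + 52) - 55)/4 = -2 + (-6 - 55)/4 = -2 + (¼)*(-61) = -2 - 61/4 = -69/4 ≈ -17.250)
p(V) = 0 (p(V) = (4 + V)*0 = 0)
p(R) - r = 0 - 1*(-1445) = 0 + 1445 = 1445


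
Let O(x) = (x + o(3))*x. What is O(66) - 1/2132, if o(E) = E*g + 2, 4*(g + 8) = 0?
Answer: 6191327/2132 ≈ 2904.0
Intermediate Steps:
g = -8 (g = -8 + (¼)*0 = -8 + 0 = -8)
o(E) = 2 - 8*E (o(E) = E*(-8) + 2 = -8*E + 2 = 2 - 8*E)
O(x) = x*(-22 + x) (O(x) = (x + (2 - 8*3))*x = (x + (2 - 24))*x = (x - 22)*x = (-22 + x)*x = x*(-22 + x))
O(66) - 1/2132 = 66*(-22 + 66) - 1/2132 = 66*44 - 1*1/2132 = 2904 - 1/2132 = 6191327/2132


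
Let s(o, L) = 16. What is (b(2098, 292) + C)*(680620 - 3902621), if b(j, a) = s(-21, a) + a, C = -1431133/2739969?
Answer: -2714469208297319/2739969 ≈ -9.9069e+8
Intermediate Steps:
C = -1431133/2739969 (C = -1431133*1/2739969 = -1431133/2739969 ≈ -0.52232)
b(j, a) = 16 + a
(b(2098, 292) + C)*(680620 - 3902621) = ((16 + 292) - 1431133/2739969)*(680620 - 3902621) = (308 - 1431133/2739969)*(-3222001) = (842479319/2739969)*(-3222001) = -2714469208297319/2739969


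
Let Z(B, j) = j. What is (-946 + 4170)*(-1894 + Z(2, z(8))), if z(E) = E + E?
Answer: -6054672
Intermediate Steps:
z(E) = 2*E
(-946 + 4170)*(-1894 + Z(2, z(8))) = (-946 + 4170)*(-1894 + 2*8) = 3224*(-1894 + 16) = 3224*(-1878) = -6054672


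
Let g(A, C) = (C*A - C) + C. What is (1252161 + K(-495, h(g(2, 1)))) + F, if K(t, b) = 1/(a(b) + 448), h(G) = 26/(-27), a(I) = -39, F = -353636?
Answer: 367496726/409 ≈ 8.9853e+5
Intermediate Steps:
g(A, C) = A*C (g(A, C) = (A*C - C) + C = (-C + A*C) + C = A*C)
h(G) = -26/27 (h(G) = 26*(-1/27) = -26/27)
K(t, b) = 1/409 (K(t, b) = 1/(-39 + 448) = 1/409)
(1252161 + K(-495, h(g(2, 1)))) + F = (1252161 + 1/409) - 353636 = 512133850/409 - 353636 = 367496726/409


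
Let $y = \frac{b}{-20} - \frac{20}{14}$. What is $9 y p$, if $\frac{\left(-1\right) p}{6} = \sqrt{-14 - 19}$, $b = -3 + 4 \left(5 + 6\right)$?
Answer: $\frac{13149 i \sqrt{33}}{70} \approx 1079.1 i$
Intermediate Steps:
$b = 41$ ($b = -3 + 4 \cdot 11 = -3 + 44 = 41$)
$p = - 6 i \sqrt{33}$ ($p = - 6 \sqrt{-14 - 19} = - 6 \sqrt{-33} = - 6 i \sqrt{33} \approx - 34.467 i$)
$y = - \frac{487}{140}$ ($y = \frac{41}{-20} - \frac{20}{14} = 41 \left(- \frac{1}{20}\right) - \frac{10}{7} = - \frac{41}{20} - \frac{10}{7} = - \frac{487}{140} \approx -3.4786$)
$9 y p = 9 \left(- \frac{487}{140}\right) \left(- 6 i \sqrt{33}\right) = - \frac{4383 \left(- 6 i \sqrt{33}\right)}{140} = \frac{13149 i \sqrt{33}}{70}$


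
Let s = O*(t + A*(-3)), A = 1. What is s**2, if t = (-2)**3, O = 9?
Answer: 9801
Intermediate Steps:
t = -8
s = -99 (s = 9*(-8 + 1*(-3)) = 9*(-8 - 3) = 9*(-11) = -99)
s**2 = (-99)**2 = 9801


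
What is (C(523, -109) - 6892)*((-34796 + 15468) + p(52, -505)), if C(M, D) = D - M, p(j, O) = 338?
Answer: 142880760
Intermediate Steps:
(C(523, -109) - 6892)*((-34796 + 15468) + p(52, -505)) = ((-109 - 1*523) - 6892)*((-34796 + 15468) + 338) = ((-109 - 523) - 6892)*(-19328 + 338) = (-632 - 6892)*(-18990) = -7524*(-18990) = 142880760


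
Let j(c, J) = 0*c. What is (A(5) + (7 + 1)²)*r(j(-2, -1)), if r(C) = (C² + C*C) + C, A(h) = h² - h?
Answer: 0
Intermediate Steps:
j(c, J) = 0
r(C) = C + 2*C² (r(C) = (C² + C²) + C = 2*C² + C = C + 2*C²)
(A(5) + (7 + 1)²)*r(j(-2, -1)) = (5*(-1 + 5) + (7 + 1)²)*(0*(1 + 2*0)) = (5*4 + 8²)*(0*(1 + 0)) = (20 + 64)*(0*1) = 84*0 = 0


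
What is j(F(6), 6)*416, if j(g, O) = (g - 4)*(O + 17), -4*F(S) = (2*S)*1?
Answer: -66976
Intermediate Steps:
F(S) = -S/2 (F(S) = -2*S/4 = -S/2)
j(g, O) = (-4 + g)*(17 + O)
j(F(6), 6)*416 = (-68 - 4*6 + 17*(-½*6) + 6*(-½*6))*416 = (-68 - 24 + 17*(-3) + 6*(-3))*416 = (-68 - 24 - 51 - 18)*416 = -161*416 = -66976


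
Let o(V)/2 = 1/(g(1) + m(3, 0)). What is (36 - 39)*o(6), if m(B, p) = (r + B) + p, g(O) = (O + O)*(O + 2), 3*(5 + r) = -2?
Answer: -9/5 ≈ -1.8000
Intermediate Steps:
r = -17/3 (r = -5 + (⅓)*(-2) = -5 - ⅔ = -17/3 ≈ -5.6667)
g(O) = 2*O*(2 + O) (g(O) = (2*O)*(2 + O) = 2*O*(2 + O))
m(B, p) = -17/3 + B + p (m(B, p) = (-17/3 + B) + p = -17/3 + B + p)
o(V) = ⅗ (o(V) = 2/(2*1*(2 + 1) + (-17/3 + 3 + 0)) = 2/(2*1*3 - 8/3) = 2/(6 - 8/3) = 2/(10/3) = 2*(3/10) = ⅗)
(36 - 39)*o(6) = (36 - 39)*(⅗) = -3*⅗ = -9/5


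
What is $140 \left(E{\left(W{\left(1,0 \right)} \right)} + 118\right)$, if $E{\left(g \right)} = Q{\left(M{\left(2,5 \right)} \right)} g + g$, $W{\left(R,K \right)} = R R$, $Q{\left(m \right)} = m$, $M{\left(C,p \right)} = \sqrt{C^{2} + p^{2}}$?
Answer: $16660 + 140 \sqrt{29} \approx 17414.0$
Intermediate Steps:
$W{\left(R,K \right)} = R^{2}$
$E{\left(g \right)} = g + g \sqrt{29}$ ($E{\left(g \right)} = \sqrt{2^{2} + 5^{2}} g + g = \sqrt{4 + 25} g + g = \sqrt{29} g + g = g \sqrt{29} + g = g + g \sqrt{29}$)
$140 \left(E{\left(W{\left(1,0 \right)} \right)} + 118\right) = 140 \left(1^{2} \left(1 + \sqrt{29}\right) + 118\right) = 140 \left(1 \left(1 + \sqrt{29}\right) + 118\right) = 140 \left(\left(1 + \sqrt{29}\right) + 118\right) = 140 \left(119 + \sqrt{29}\right) = 16660 + 140 \sqrt{29}$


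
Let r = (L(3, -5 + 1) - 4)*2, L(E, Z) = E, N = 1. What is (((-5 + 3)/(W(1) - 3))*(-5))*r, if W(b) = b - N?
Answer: 20/3 ≈ 6.6667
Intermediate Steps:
W(b) = -1 + b (W(b) = b - 1*1 = b - 1 = -1 + b)
r = -2 (r = (3 - 4)*2 = -1*2 = -2)
(((-5 + 3)/(W(1) - 3))*(-5))*r = (((-5 + 3)/((-1 + 1) - 3))*(-5))*(-2) = (-2/(0 - 3)*(-5))*(-2) = (-2/(-3)*(-5))*(-2) = (-2*(-1/3)*(-5))*(-2) = ((2/3)*(-5))*(-2) = -10/3*(-2) = 20/3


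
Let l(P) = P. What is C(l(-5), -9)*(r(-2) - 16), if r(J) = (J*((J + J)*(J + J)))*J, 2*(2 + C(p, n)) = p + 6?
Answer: -72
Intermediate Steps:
C(p, n) = 1 + p/2 (C(p, n) = -2 + (p + 6)/2 = -2 + (6 + p)/2 = -2 + (3 + p/2) = 1 + p/2)
r(J) = 4*J**4 (r(J) = (J*((2*J)*(2*J)))*J = (J*(4*J**2))*J = (4*J**3)*J = 4*J**4)
C(l(-5), -9)*(r(-2) - 16) = (1 + (1/2)*(-5))*(4*(-2)**4 - 16) = (1 - 5/2)*(4*16 - 16) = -3*(64 - 16)/2 = -3/2*48 = -72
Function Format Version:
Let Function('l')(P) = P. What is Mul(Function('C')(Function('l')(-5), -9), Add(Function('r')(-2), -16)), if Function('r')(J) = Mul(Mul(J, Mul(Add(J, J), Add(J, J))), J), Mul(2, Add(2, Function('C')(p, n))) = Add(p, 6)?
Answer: -72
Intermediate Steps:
Function('C')(p, n) = Add(1, Mul(Rational(1, 2), p)) (Function('C')(p, n) = Add(-2, Mul(Rational(1, 2), Add(p, 6))) = Add(-2, Mul(Rational(1, 2), Add(6, p))) = Add(-2, Add(3, Mul(Rational(1, 2), p))) = Add(1, Mul(Rational(1, 2), p)))
Function('r')(J) = Mul(4, Pow(J, 4)) (Function('r')(J) = Mul(Mul(J, Mul(Mul(2, J), Mul(2, J))), J) = Mul(Mul(J, Mul(4, Pow(J, 2))), J) = Mul(Mul(4, Pow(J, 3)), J) = Mul(4, Pow(J, 4)))
Mul(Function('C')(Function('l')(-5), -9), Add(Function('r')(-2), -16)) = Mul(Add(1, Mul(Rational(1, 2), -5)), Add(Mul(4, Pow(-2, 4)), -16)) = Mul(Add(1, Rational(-5, 2)), Add(Mul(4, 16), -16)) = Mul(Rational(-3, 2), Add(64, -16)) = Mul(Rational(-3, 2), 48) = -72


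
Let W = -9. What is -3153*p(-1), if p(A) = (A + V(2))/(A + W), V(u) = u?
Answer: 3153/10 ≈ 315.30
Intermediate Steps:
p(A) = (2 + A)/(-9 + A) (p(A) = (A + 2)/(A - 9) = (2 + A)/(-9 + A))
-3153*p(-1) = -3153*(2 - 1)/(-9 - 1) = -3153/(-10) = -(-3153)/10 = -3153*(-⅒) = 3153/10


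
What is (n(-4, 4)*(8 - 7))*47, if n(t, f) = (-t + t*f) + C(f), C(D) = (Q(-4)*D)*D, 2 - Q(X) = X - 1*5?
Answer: 7708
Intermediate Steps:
Q(X) = 7 - X (Q(X) = 2 - (X - 1*5) = 2 - (X - 5) = 2 - (-5 + X) = 2 + (5 - X) = 7 - X)
C(D) = 11*D² (C(D) = ((7 - 1*(-4))*D)*D = ((7 + 4)*D)*D = (11*D)*D = 11*D²)
n(t, f) = -t + 11*f² + f*t (n(t, f) = (-t + t*f) + 11*f² = (-t + f*t) + 11*f² = -t + 11*f² + f*t)
(n(-4, 4)*(8 - 7))*47 = ((-1*(-4) + 11*4² + 4*(-4))*(8 - 7))*47 = ((4 + 11*16 - 16)*1)*47 = ((4 + 176 - 16)*1)*47 = (164*1)*47 = 164*47 = 7708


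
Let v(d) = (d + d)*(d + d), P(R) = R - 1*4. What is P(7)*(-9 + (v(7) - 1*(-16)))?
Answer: 609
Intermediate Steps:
P(R) = -4 + R (P(R) = R - 4 = -4 + R)
v(d) = 4*d**2 (v(d) = (2*d)*(2*d) = 4*d**2)
P(7)*(-9 + (v(7) - 1*(-16))) = (-4 + 7)*(-9 + (4*7**2 - 1*(-16))) = 3*(-9 + (4*49 + 16)) = 3*(-9 + (196 + 16)) = 3*(-9 + 212) = 3*203 = 609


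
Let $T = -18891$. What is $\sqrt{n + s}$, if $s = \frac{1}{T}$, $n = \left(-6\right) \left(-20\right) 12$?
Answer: $\frac{\sqrt{57099178861}}{6297} \approx 37.947$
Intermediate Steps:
$n = 1440$ ($n = 120 \cdot 12 = 1440$)
$s = - \frac{1}{18891}$ ($s = \frac{1}{-18891} = - \frac{1}{18891} \approx -5.2935 \cdot 10^{-5}$)
$\sqrt{n + s} = \sqrt{1440 - \frac{1}{18891}} = \sqrt{\frac{27203039}{18891}} = \frac{\sqrt{57099178861}}{6297}$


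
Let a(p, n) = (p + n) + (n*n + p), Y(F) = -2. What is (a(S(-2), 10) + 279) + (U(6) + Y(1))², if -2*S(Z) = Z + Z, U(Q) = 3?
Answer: 394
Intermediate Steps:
S(Z) = -Z (S(Z) = -(Z + Z)/2 = -Z)
a(p, n) = n + n² + 2*p (a(p, n) = (n + p) + (n² + p) = (n + p) + (p + n²) = n + n² + 2*p)
(a(S(-2), 10) + 279) + (U(6) + Y(1))² = ((10 + 10² + 2*(-1*(-2))) + 279) + (3 - 2)² = ((10 + 100 + 2*2) + 279) + 1² = ((10 + 100 + 4) + 279) + 1 = (114 + 279) + 1 = 393 + 1 = 394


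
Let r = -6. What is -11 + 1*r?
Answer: -17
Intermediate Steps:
-11 + 1*r = -11 + 1*(-6) = -11 - 6 = -17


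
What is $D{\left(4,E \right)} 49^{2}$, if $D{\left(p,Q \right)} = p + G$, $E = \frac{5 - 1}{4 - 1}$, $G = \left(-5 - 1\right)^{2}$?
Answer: $96040$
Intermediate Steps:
$G = 36$ ($G = \left(-6\right)^{2} = 36$)
$E = \frac{4}{3} \approx 1.3333$
$D{\left(p,Q \right)} = 36 + p$ ($D{\left(p,Q \right)} = p + 36 = 36 + p$)
$D{\left(4,E \right)} 49^{2} = \left(36 + 4\right) 49^{2} = 40 \cdot 2401 = 96040$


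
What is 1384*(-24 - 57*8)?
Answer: -664320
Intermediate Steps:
1384*(-24 - 57*8) = 1384*(-24 - 456) = 1384*(-480) = -664320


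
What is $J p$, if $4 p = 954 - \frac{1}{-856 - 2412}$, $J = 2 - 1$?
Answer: $\frac{3117673}{13072} \approx 238.5$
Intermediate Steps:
$J = 1$ ($J = 2 - 1 = 1$)
$p = \frac{3117673}{13072}$ ($p = \frac{954 - \frac{1}{-856 - 2412}}{4} = \frac{954 - \frac{1}{-3268}}{4} = \frac{954 - - \frac{1}{3268}}{4} = \frac{954 + \frac{1}{3268}}{4} = \frac{1}{4} \cdot \frac{3117673}{3268} = \frac{3117673}{13072} \approx 238.5$)
$J p = 1 \cdot \frac{3117673}{13072} = \frac{3117673}{13072}$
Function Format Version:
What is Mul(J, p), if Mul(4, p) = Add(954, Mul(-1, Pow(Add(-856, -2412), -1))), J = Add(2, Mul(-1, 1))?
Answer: Rational(3117673, 13072) ≈ 238.50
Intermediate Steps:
J = 1 (J = Add(2, -1) = 1)
p = Rational(3117673, 13072) (p = Mul(Rational(1, 4), Add(954, Mul(-1, Pow(Add(-856, -2412), -1)))) = Mul(Rational(1, 4), Add(954, Mul(-1, Pow(-3268, -1)))) = Mul(Rational(1, 4), Add(954, Mul(-1, Rational(-1, 3268)))) = Mul(Rational(1, 4), Add(954, Rational(1, 3268))) = Mul(Rational(1, 4), Rational(3117673, 3268)) = Rational(3117673, 13072) ≈ 238.50)
Mul(J, p) = Mul(1, Rational(3117673, 13072)) = Rational(3117673, 13072)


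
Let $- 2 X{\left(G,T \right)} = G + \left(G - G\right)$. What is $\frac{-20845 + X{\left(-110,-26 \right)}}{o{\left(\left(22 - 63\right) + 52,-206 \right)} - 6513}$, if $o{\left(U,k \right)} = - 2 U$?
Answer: $\frac{4158}{1307} \approx 3.1813$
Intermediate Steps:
$X{\left(G,T \right)} = - \frac{G}{2}$ ($X{\left(G,T \right)} = - \frac{G + \left(G - G\right)}{2} = - \frac{G + 0}{2} = - \frac{G}{2}$)
$\frac{-20845 + X{\left(-110,-26 \right)}}{o{\left(\left(22 - 63\right) + 52,-206 \right)} - 6513} = \frac{-20845 - -55}{- 2 \left(\left(22 - 63\right) + 52\right) - 6513} = \frac{-20845 + 55}{- 2 \left(-41 + 52\right) - 6513} = - \frac{20790}{\left(-2\right) 11 - 6513} = - \frac{20790}{-22 - 6513} = - \frac{20790}{-6535} = \left(-20790\right) \left(- \frac{1}{6535}\right) = \frac{4158}{1307}$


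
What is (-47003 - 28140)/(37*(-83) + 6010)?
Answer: -75143/2939 ≈ -25.568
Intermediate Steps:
(-47003 - 28140)/(37*(-83) + 6010) = -75143/(-3071 + 6010) = -75143/2939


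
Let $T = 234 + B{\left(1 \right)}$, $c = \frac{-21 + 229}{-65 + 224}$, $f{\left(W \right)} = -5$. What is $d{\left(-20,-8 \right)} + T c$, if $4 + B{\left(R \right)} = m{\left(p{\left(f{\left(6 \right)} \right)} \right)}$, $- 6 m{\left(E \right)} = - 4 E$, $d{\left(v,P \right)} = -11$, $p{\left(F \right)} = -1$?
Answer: $\frac{137857}{477} \approx 289.01$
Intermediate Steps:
$m{\left(E \right)} = \frac{2 E}{3}$ ($m{\left(E \right)} = - \frac{\left(-4\right) E}{6} = \frac{2 E}{3}$)
$B{\left(R \right)} = - \frac{14}{3}$ ($B{\left(R \right)} = -4 + \frac{2}{3} \left(-1\right) = -4 - \frac{2}{3} = - \frac{14}{3}$)
$c = \frac{208}{159} \approx 1.3082$
$T = \frac{688}{3}$ ($T = 234 - \frac{14}{3} = \frac{688}{3} \approx 229.33$)
$d{\left(-20,-8 \right)} + T c = -11 + \frac{688}{3} \cdot \frac{208}{159} = -11 + \frac{143104}{477} = \frac{137857}{477}$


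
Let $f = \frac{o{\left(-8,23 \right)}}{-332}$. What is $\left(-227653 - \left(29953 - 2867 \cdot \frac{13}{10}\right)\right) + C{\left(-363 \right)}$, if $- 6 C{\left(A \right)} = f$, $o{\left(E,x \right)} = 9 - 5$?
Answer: $- \frac{316079228}{1245} \approx -2.5388 \cdot 10^{5}$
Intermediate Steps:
$o{\left(E,x \right)} = 4$ ($o{\left(E,x \right)} = 9 - 5 = 4$)
$f = - \frac{1}{83}$ ($f = \frac{4}{-332} = 4 \left(- \frac{1}{332}\right) = - \frac{1}{83} \approx -0.012048$)
$C{\left(A \right)} = \frac{1}{498}$ ($C{\left(A \right)} = \left(- \frac{1}{6}\right) \left(- \frac{1}{83}\right) = \frac{1}{498}$)
$\left(-227653 - \left(29953 - 2867 \cdot \frac{13}{10}\right)\right) + C{\left(-363 \right)} = \left(-227653 - \left(29953 - 2867 \cdot \frac{13}{10}\right)\right) + \frac{1}{498} = \left(-227653 - \left(29953 - 2867 \cdot 13 \cdot \frac{1}{10}\right)\right) + \frac{1}{498} = \left(-227653 + \left(2867 \cdot \frac{13}{10} - 29953\right)\right) + \frac{1}{498} = \left(-227653 + \left(\frac{37271}{10} - 29953\right)\right) + \frac{1}{498} = \left(-227653 - \frac{262259}{10}\right) + \frac{1}{498} = - \frac{2538789}{10} + \frac{1}{498} = - \frac{316079228}{1245}$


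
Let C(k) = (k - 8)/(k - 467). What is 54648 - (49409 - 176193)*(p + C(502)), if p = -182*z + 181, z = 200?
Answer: -22950727912/5 ≈ -4.5901e+9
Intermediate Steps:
C(k) = (-8 + k)/(-467 + k)
p = -36219 (p = -182*200 + 181 = -36400 + 181 = -36219)
54648 - (49409 - 176193)*(p + C(502)) = 54648 - (49409 - 176193)*(-36219 + (-8 + 502)/(-467 + 502)) = 54648 - (-126784)*(-36219 + 494/35) = 54648 - (-126784)*(-1267171)/35 = 54648 - 1*22951001152/5 = 54648 - 22951001152/5 = -22950727912/5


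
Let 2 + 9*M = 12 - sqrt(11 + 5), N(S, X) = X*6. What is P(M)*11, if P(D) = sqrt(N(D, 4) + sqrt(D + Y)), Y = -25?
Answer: 11*sqrt(216 + 3*I*sqrt(219))/3 ≈ 54.17 + 5.5093*I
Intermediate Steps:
N(S, X) = 6*X
M = 2/3 (M = -2/9 + (12 - sqrt(11 + 5))/9 = -2/9 + (12 - sqrt(16))/9 = -2/9 + (12 - 1*4)/9 = -2/9 + (12 - 4)/9 = -2/9 + (1/9)*8 = -2/9 + 8/9 = 2/3 ≈ 0.66667)
P(D) = sqrt(24 + sqrt(-25 + D)) (P(D) = sqrt(6*4 + sqrt(D - 25)) = sqrt(24 + sqrt(-25 + D)))
P(M)*11 = sqrt(24 + sqrt(-25 + 2/3))*11 = sqrt(24 + sqrt(-73/3))*11 = sqrt(24 + I*sqrt(219)/3)*11 = 11*sqrt(24 + I*sqrt(219)/3)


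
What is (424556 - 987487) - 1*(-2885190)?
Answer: 2322259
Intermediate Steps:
(424556 - 987487) - 1*(-2885190) = -562931 + 2885190 = 2322259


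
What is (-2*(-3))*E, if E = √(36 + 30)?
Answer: 6*√66 ≈ 48.744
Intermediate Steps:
E = √66 ≈ 8.1240
(-2*(-3))*E = (-2*(-3))*√66 = 6*√66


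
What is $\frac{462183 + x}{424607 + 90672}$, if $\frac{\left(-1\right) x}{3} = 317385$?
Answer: $- \frac{489972}{515279} \approx -0.95089$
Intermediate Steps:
$x = -952155$ ($x = \left(-3\right) 317385 = -952155$)
$\frac{462183 + x}{424607 + 90672} = \frac{462183 - 952155}{424607 + 90672} = - \frac{489972}{515279}$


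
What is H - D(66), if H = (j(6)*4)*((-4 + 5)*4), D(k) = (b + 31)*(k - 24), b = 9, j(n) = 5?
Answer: -1600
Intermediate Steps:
D(k) = -960 + 40*k (D(k) = (9 + 31)*(k - 24) = 40*(-24 + k) = -960 + 40*k)
H = 80 (H = (5*4)*((-4 + 5)*4) = 20*(1*4) = 20*4 = 80)
H - D(66) = 80 - (-960 + 40*66) = 80 - (-960 + 2640) = 80 - 1*1680 = 80 - 1680 = -1600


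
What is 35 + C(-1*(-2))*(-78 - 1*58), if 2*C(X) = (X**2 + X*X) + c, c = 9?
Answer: -1121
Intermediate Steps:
C(X) = 9/2 + X**2 (C(X) = ((X**2 + X*X) + 9)/2 = ((X**2 + X**2) + 9)/2 = (2*X**2 + 9)/2 = (9 + 2*X**2)/2 = 9/2 + X**2)
35 + C(-1*(-2))*(-78 - 1*58) = 35 + (9/2 + (-1*(-2))**2)*(-78 - 1*58) = 35 + (9/2 + 2**2)*(-78 - 58) = 35 + (9/2 + 4)*(-136) = 35 + (17/2)*(-136) = 35 - 1156 = -1121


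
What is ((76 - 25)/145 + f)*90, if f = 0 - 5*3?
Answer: -38232/29 ≈ -1318.3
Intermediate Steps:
f = -15 (f = 0 - 15 = -15)
((76 - 25)/145 + f)*90 = ((76 - 25)/145 - 15)*90 = (51*(1/145) - 15)*90 = (51/145 - 15)*90 = -2124/145*90 = -38232/29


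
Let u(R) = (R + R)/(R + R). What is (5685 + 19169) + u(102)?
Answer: 24855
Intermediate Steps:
u(R) = 1 (u(R) = (2*R)/((2*R)) = (2*R)*(1/(2*R)) = 1)
(5685 + 19169) + u(102) = (5685 + 19169) + 1 = 24854 + 1 = 24855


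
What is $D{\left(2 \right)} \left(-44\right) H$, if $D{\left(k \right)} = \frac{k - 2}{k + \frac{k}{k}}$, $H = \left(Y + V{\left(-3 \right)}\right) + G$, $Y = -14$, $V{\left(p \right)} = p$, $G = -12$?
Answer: $0$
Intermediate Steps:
$H = -29$ ($H = \left(-14 - 3\right) - 12 = -17 - 12 = -29$)
$D{\left(k \right)} = \frac{-2 + k}{1 + k}$ ($D{\left(k \right)} = \frac{-2 + k}{k + 1} = \frac{-2 + k}{1 + k}$)
$D{\left(2 \right)} \left(-44\right) H = \frac{-2 + 2}{1 + 2} \left(-44\right) \left(-29\right) = \frac{1}{3} \cdot 0 \left(-44\right) \left(-29\right) = 0 \left(-44\right) \left(-29\right) = 0 \left(-29\right) = 0$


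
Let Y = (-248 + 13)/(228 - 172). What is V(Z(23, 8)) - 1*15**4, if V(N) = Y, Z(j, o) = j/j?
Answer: -2835235/56 ≈ -50629.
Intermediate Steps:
Z(j, o) = 1
Y = -235/56 ≈ -4.1964
V(N) = -235/56
V(Z(23, 8)) - 1*15**4 = -235/56 - 1*15**4 = -235/56 - 1*50625 = -235/56 - 50625 = -2835235/56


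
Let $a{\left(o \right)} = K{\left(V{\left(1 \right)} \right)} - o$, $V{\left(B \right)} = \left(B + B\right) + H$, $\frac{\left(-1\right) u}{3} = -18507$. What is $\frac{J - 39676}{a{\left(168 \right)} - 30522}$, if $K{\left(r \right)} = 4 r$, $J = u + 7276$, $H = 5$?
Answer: $- \frac{23121}{30662} \approx -0.75406$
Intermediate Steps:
$u = 55521$ ($u = \left(-3\right) \left(-18507\right) = 55521$)
$J = 62797$ ($J = 55521 + 7276 = 62797$)
$V{\left(B \right)} = 5 + 2 B$ ($V{\left(B \right)} = \left(B + B\right) + 5 = 2 B + 5 = 5 + 2 B$)
$a{\left(o \right)} = 28 - o$ ($a{\left(o \right)} = 4 \left(5 + 2 \cdot 1\right) - o = 4 \left(5 + 2\right) - o = 4 \cdot 7 - o = 28 - o$)
$\frac{J - 39676}{a{\left(168 \right)} - 30522} = \frac{62797 - 39676}{\left(28 - 168\right) - 30522} = \frac{23121}{\left(28 - 168\right) - 30522} = \frac{23121}{-140 - 30522} = \frac{23121}{-30662} = 23121 \left(- \frac{1}{30662}\right) = - \frac{23121}{30662}$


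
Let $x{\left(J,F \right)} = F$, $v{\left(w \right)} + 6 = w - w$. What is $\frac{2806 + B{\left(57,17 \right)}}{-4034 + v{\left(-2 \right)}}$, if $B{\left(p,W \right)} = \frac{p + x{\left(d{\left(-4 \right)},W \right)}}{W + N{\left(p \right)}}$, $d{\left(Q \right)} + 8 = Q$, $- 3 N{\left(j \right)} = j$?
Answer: $- \frac{2769}{4040} \approx -0.6854$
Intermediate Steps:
$N{\left(j \right)} = - \frac{j}{3}$
$d{\left(Q \right)} = -8 + Q$
$v{\left(w \right)} = -6$ ($v{\left(w \right)} = -6 + \left(w - w\right) = -6 + 0 = -6$)
$B{\left(p,W \right)} = \frac{W + p}{W - \frac{p}{3}}$ ($B{\left(p,W \right)} = \frac{p + W}{W - \frac{p}{3}} = \frac{W + p}{W - \frac{p}{3}}$)
$\frac{2806 + B{\left(57,17 \right)}}{-4034 + v{\left(-2 \right)}} = \frac{2806 + \frac{3 \left(17 + 57\right)}{\left(-1\right) 57 + 3 \cdot 17}}{-4034 - 6} = \frac{2806 + 3 \frac{1}{-57 + 51} \cdot 74}{-4040} = \left(2806 + 3 \frac{1}{-6} \cdot 74\right) \left(- \frac{1}{4040}\right) = \left(2806 + 3 \left(- \frac{1}{6}\right) 74\right) \left(- \frac{1}{4040}\right) = \left(2806 - 37\right) \left(- \frac{1}{4040}\right) = 2769 \left(- \frac{1}{4040}\right) = - \frac{2769}{4040}$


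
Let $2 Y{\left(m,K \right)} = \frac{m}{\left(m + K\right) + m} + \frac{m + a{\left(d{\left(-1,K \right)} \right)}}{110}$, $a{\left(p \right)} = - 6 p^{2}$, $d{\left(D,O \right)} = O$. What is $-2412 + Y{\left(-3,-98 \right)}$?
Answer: $- \frac{30589719}{11440} \approx -2673.9$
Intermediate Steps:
$Y{\left(m,K \right)} = - \frac{3 K^{2}}{110} + \frac{m}{220} + \frac{m}{2 \left(K + 2 m\right)}$ ($Y{\left(m,K \right)} = \frac{\frac{m}{\left(m + K\right) + m} + \frac{m - 6 K^{2}}{110}}{2} = \frac{\frac{m}{\left(K + m\right) + m} + \left(m - 6 K^{2}\right) \frac{1}{110}}{2} = \frac{\frac{m}{K + 2 m} - \left(- \frac{m}{110} + \frac{3 K^{2}}{55}\right)}{2} = \frac{- \frac{3 K^{2}}{55} + \frac{m}{110} + \frac{m}{K + 2 m}}{2} = - \frac{3 K^{2}}{110} + \frac{m}{220} + \frac{m}{2 \left(K + 2 m\right)}$)
$-2412 + Y{\left(-3,-98 \right)} = -2412 + \frac{- 6 \left(-98\right)^{3} + 2 \left(-3\right)^{2} + 110 \left(-3\right) - -294 - - 36 \left(-98\right)^{2}}{220 \left(-98 + 2 \left(-3\right)\right)} = -2412 + \frac{\left(-6\right) \left(-941192\right) + 2 \cdot 9 - 330 + 294 - \left(-36\right) 9604}{220 \left(-98 - 6\right)} = -2412 + \frac{5647152 + 18 - 330 + 294 + 345744}{220 \left(-104\right)} = -2412 + \frac{1}{220} \left(- \frac{1}{104}\right) 5992878 = -2412 - \frac{2996439}{11440} = - \frac{30589719}{11440}$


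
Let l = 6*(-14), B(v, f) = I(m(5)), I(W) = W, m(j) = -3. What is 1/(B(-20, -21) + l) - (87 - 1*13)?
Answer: -6439/87 ≈ -74.011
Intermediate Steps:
B(v, f) = -3
l = -84
1/(B(-20, -21) + l) - (87 - 1*13) = 1/(-3 - 84) - (87 - 1*13) = 1/(-87) - (87 - 13) = -1/87 - 1*74 = -1/87 - 74 = -6439/87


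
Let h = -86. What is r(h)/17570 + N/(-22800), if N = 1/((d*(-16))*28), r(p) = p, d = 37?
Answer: -66331027/13551590400 ≈ -0.0048947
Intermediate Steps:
N = -1/16576 (N = 1/((37*(-16))*28) = 1/(-592*28) = 1/(-16576) = -1/16576 ≈ -6.0328e-5)
r(h)/17570 + N/(-22800) = -86/17570 - 1/16576/(-22800) = -86*1/17570 - 1/16576*(-1/22800) = -43/8785 + 1/377932800 = -66331027/13551590400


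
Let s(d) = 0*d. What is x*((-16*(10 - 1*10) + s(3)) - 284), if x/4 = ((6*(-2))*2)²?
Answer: -654336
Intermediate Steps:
s(d) = 0
x = 2304 (x = 4*((6*(-2))*2)² = 4*(-12*2)² = 4*(-24)² = 4*576 = 2304)
x*((-16*(10 - 1*10) + s(3)) - 284) = 2304*((-16*(10 - 1*10) + 0) - 284) = 2304*((-16*(10 - 10) + 0) - 284) = 2304*((-16*0 + 0) - 284) = 2304*((0 + 0) - 284) = 2304*(0 - 284) = 2304*(-284) = -654336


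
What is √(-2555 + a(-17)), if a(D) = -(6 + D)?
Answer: 4*I*√159 ≈ 50.438*I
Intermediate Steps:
a(D) = -6 - D
√(-2555 + a(-17)) = √(-2555 + (-6 - 1*(-17))) = √(-2555 + (-6 + 17)) = √(-2555 + 11) = √(-2544) = 4*I*√159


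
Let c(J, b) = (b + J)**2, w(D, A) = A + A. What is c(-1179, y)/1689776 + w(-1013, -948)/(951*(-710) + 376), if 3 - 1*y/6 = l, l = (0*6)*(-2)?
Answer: 456413367705/570159148592 ≈ 0.80050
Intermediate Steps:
w(D, A) = 2*A
l = 0 (l = 0*(-2) = 0)
y = 18 (y = 18 - 6*0 = 18 + 0 = 18)
c(J, b) = (J + b)**2
c(-1179, y)/1689776 + w(-1013, -948)/(951*(-710) + 376) = (-1179 + 18)**2/1689776 + (2*(-948))/(951*(-710) + 376) = (-1161)**2*(1/1689776) - 1896/(-675210 + 376) = 1347921*(1/1689776) - 1896/(-674834) = 1347921/1689776 - 1896*(-1/674834) = 1347921/1689776 + 948/337417 = 456413367705/570159148592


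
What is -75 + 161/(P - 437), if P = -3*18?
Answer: -36986/491 ≈ -75.328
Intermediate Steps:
P = -54
-75 + 161/(P - 437) = -75 + 161/(-54 - 437) = -75 + 161/(-491) = -75 - 1/491*161 = -75 - 161/491 = -36986/491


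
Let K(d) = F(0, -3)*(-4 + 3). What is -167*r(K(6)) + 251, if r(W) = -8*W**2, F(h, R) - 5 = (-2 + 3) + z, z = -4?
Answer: 5595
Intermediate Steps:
F(h, R) = 2 (F(h, R) = 5 + ((-2 + 3) - 4) = 5 + (1 - 4) = 5 - 3 = 2)
K(d) = -2 (K(d) = 2*(-4 + 3) = 2*(-1) = -2)
-167*r(K(6)) + 251 = -(-1336)*(-2)**2 + 251 = -(-1336)*4 + 251 = -167*(-32) + 251 = 5344 + 251 = 5595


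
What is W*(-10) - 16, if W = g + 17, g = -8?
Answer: -106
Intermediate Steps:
W = 9 (W = -8 + 17 = 9)
W*(-10) - 16 = 9*(-10) - 16 = -90 - 16 = -106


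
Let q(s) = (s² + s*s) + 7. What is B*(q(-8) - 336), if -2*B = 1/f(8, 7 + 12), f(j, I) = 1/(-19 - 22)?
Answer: -8241/2 ≈ -4120.5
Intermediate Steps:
f(j, I) = -1/41 (f(j, I) = 1/(-41) = -1/41)
q(s) = 7 + 2*s² (q(s) = (s² + s²) + 7 = 2*s² + 7 = 7 + 2*s²)
B = 41/2 (B = -1/(2*(-1/41)) = -½*(-41) = 41/2 ≈ 20.500)
B*(q(-8) - 336) = 41*((7 + 2*(-8)²) - 336)/2 = 41*((7 + 2*64) - 336)/2 = 41*((7 + 128) - 336)/2 = 41*(135 - 336)/2 = (41/2)*(-201) = -8241/2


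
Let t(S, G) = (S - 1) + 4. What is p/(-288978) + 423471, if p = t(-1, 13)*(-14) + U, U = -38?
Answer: 20395633784/48163 ≈ 4.2347e+5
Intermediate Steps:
t(S, G) = 3 + S (t(S, G) = (-1 + S) + 4 = 3 + S)
p = -66 (p = (3 - 1)*(-14) - 38 = 2*(-14) - 38 = -28 - 38 = -66)
p/(-288978) + 423471 = -66/(-288978) + 423471 = -66*(-1/288978) + 423471 = 11/48163 + 423471 = 20395633784/48163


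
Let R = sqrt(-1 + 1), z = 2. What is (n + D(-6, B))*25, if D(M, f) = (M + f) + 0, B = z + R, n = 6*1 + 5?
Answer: 175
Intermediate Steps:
R = 0 (R = sqrt(0) = 0)
n = 11 (n = 6 + 5 = 11)
B = 2 (B = 2 + 0 = 2)
D(M, f) = M + f
(n + D(-6, B))*25 = (11 + (-6 + 2))*25 = (11 - 4)*25 = 7*25 = 175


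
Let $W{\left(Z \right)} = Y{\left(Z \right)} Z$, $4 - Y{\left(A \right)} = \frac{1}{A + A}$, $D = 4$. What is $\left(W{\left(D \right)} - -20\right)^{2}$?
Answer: $\frac{5041}{4} \approx 1260.3$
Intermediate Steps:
$Y{\left(A \right)} = 4 - \frac{1}{2 A}$ ($Y{\left(A \right)} = 4 - \frac{1}{A + A} = 4 - \frac{1}{2 A}$)
$W{\left(Z \right)} = Z \left(4 - \frac{1}{2 Z}\right)$ ($W{\left(Z \right)} = \left(4 - \frac{1}{2 Z}\right) Z = Z \left(4 - \frac{1}{2 Z}\right)$)
$\left(W{\left(D \right)} - -20\right)^{2} = \left(\left(- \frac{1}{2} + 4 \cdot 4\right) - -20\right)^{2} = \left(\left(- \frac{1}{2} + 16\right) + 20\right)^{2} = \left(\frac{31}{2} + 20\right)^{2} = \left(\frac{71}{2}\right)^{2} = \frac{5041}{4}$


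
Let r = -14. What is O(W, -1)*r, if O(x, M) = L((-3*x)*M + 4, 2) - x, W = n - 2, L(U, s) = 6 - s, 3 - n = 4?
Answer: -98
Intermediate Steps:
n = -1 (n = 3 - 1*4 = 3 - 4 = -1)
W = -3 (W = -1 - 2 = -3)
O(x, M) = 4 - x (O(x, M) = (6 - 1*2) - x = (6 - 2) - x = 4 - x)
O(W, -1)*r = (4 - 1*(-3))*(-14) = (4 + 3)*(-14) = 7*(-14) = -98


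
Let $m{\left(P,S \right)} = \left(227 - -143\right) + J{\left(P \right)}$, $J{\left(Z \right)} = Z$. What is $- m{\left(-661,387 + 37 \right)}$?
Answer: $291$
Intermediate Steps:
$m{\left(P,S \right)} = 370 + P$ ($m{\left(P,S \right)} = \left(227 - -143\right) + P = \left(227 + 143\right) + P = 370 + P$)
$- m{\left(-661,387 + 37 \right)} = - (370 - 661) = \left(-1\right) \left(-291\right) = 291$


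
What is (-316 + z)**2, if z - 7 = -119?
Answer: 183184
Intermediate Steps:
z = -112 (z = 7 - 119 = -112)
(-316 + z)**2 = (-316 - 112)**2 = (-428)**2 = 183184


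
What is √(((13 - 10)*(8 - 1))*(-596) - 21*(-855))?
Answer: 7*√111 ≈ 73.750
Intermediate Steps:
√(((13 - 10)*(8 - 1))*(-596) - 21*(-855)) = √((3*7)*(-596) + 17955) = √(21*(-596) + 17955) = √(-12516 + 17955) = √5439 = 7*√111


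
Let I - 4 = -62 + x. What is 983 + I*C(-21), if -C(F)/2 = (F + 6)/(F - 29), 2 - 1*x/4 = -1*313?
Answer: 1309/5 ≈ 261.80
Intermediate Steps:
x = 1260 (x = 8 - (-4)*313 = 8 - 4*(-313) = 8 + 1252 = 1260)
I = 1202 (I = 4 + (-62 + 1260) = 4 + 1198 = 1202)
C(F) = -2*(6 + F)/(-29 + F) (C(F) = -2*(F + 6)/(F - 29) = -2*(6 + F)/(-29 + F))
983 + I*C(-21) = 983 + 1202*(2*(-6 - 1*(-21))/(-29 - 21)) = 983 + 1202*(2*(-6 + 21)/(-50)) = 983 + 1202*(2*(-1/50)*15) = 983 + 1202*(-3/5) = 983 - 3606/5 = 1309/5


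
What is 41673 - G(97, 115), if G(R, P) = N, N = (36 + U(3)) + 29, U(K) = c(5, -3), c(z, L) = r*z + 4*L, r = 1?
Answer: 41615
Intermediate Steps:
c(z, L) = z + 4*L (c(z, L) = 1*z + 4*L = z + 4*L)
U(K) = -7 (U(K) = 5 + 4*(-3) = 5 - 12 = -7)
N = 58 (N = (36 - 7) + 29 = 29 + 29 = 58)
G(R, P) = 58
41673 - G(97, 115) = 41673 - 1*58 = 41673 - 58 = 41615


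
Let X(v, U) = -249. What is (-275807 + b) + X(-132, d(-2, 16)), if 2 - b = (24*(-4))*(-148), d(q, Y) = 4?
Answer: -290262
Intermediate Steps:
b = -14206 (b = 2 - 24*(-4)*(-148) = 2 - (-96)*(-148) = 2 - 1*14208 = 2 - 14208 = -14206)
(-275807 + b) + X(-132, d(-2, 16)) = (-275807 - 14206) - 249 = -290013 - 249 = -290262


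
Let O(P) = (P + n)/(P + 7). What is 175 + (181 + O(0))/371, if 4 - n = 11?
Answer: 65105/371 ≈ 175.49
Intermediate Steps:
n = -7 (n = 4 - 1*11 = 4 - 11 = -7)
O(P) = (-7 + P)/(7 + P) (O(P) = (P - 7)/(P + 7) = (-7 + P)/(7 + P))
175 + (181 + O(0))/371 = 175 + (181 + (-7 + 0)/(7 + 0))/371 = 175 + (181 - 7/7)/371 = 175 + (181 + (1/7)*(-7))/371 = 175 + (181 - 1)/371 = 175 + (1/371)*180 = 175 + 180/371 = 65105/371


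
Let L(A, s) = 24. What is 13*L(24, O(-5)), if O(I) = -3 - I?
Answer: 312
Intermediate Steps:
13*L(24, O(-5)) = 13*24 = 312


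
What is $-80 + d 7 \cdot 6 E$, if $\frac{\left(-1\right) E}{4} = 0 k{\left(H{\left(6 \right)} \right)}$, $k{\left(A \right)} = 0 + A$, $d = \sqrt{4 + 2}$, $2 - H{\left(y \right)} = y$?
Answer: $-80$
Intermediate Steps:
$H{\left(y \right)} = 2 - y$
$d = \sqrt{6} \approx 2.4495$
$k{\left(A \right)} = A$
$E = 0$ ($E = - 4 \cdot 0 \left(2 - 6\right) = - 4 \cdot 0 \left(-4\right) = \left(-4\right) 0 = 0$)
$-80 + d 7 \cdot 6 E = -80 + \sqrt{6} \cdot 7 \cdot 6 \cdot 0 = -80 + 7 \sqrt{6} \cdot 6 \cdot 0 = -80 + 42 \sqrt{6} \cdot 0 = -80 + 0 = -80$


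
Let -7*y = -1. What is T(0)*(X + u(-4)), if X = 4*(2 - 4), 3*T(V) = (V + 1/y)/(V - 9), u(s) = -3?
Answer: 77/27 ≈ 2.8519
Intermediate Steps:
y = ⅐ (y = -⅐*(-1) = ⅐ ≈ 0.14286)
T(V) = (7 + V)/(3*(-9 + V)) (T(V) = ((V + 1/(⅐))/(V - 9))/3 = ((V + 7)/(-9 + V))/3 = ((7 + V)/(-9 + V))/3 = (7 + V)/(3*(-9 + V)))
X = -8 (X = 4*(-2) = -8)
T(0)*(X + u(-4)) = ((7 + 0)/(3*(-9 + 0)))*(-8 - 3) = ((⅓)*7/(-9))*(-11) = ((⅓)*(-⅑)*7)*(-11) = -7/27*(-11) = 77/27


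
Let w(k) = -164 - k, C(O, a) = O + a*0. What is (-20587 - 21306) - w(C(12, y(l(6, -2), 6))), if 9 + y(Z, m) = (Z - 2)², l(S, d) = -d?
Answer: -41717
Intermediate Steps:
y(Z, m) = -9 + (-2 + Z)² (y(Z, m) = -9 + (Z - 2)² = -9 + (-2 + Z)²)
C(O, a) = O (C(O, a) = O + 0 = O)
(-20587 - 21306) - w(C(12, y(l(6, -2), 6))) = (-20587 - 21306) - (-164 - 1*12) = -41893 - (-164 - 12) = -41893 - 1*(-176) = -41893 + 176 = -41717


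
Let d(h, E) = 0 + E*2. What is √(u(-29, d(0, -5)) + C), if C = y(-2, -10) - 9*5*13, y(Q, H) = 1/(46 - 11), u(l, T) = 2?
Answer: 2*I*√178535/35 ≈ 24.145*I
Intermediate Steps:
d(h, E) = 2*E (d(h, E) = 0 + 2*E = 2*E)
y(Q, H) = 1/35
C = -20474/35 (C = 1/35 - 9*5*13 = 1/35 - 45*13 = 1/35 - 1*585 = 1/35 - 585 = -20474/35 ≈ -584.97)
√(u(-29, d(0, -5)) + C) = √(2 - 20474/35) = √(-20404/35) = 2*I*√178535/35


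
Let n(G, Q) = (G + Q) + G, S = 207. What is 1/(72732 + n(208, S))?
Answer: 1/73355 ≈ 1.3632e-5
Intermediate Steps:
n(G, Q) = Q + 2*G
1/(72732 + n(208, S)) = 1/(72732 + (207 + 2*208)) = 1/(72732 + (207 + 416)) = 1/(72732 + 623) = 1/73355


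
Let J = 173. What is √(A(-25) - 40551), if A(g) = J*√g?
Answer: √(-40551 + 865*I) ≈ 2.148 + 201.38*I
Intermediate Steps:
A(g) = 173*√g
√(A(-25) - 40551) = √(173*√(-25) - 40551) = √(173*(5*I) - 40551) = √(865*I - 40551) = √(-40551 + 865*I)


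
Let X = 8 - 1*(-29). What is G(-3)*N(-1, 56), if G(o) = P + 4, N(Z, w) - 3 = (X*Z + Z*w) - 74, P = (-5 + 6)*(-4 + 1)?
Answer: -164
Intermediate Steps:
X = 37 (X = 8 + 29 = 37)
P = -3 (P = 1*(-3) = -3)
N(Z, w) = -71 + 37*Z + Z*w (N(Z, w) = 3 + ((37*Z + Z*w) - 74) = 3 + (-74 + 37*Z + Z*w) = -71 + 37*Z + Z*w)
G(o) = 1 (G(o) = -3 + 4 = 1)
G(-3)*N(-1, 56) = 1*(-71 + 37*(-1) - 1*56) = 1*(-71 - 37 - 56) = 1*(-164) = -164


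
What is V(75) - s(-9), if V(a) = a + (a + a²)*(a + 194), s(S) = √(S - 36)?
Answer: 1533375 - 3*I*√5 ≈ 1.5334e+6 - 6.7082*I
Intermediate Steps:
s(S) = √(-36 + S)
V(a) = a + (194 + a)*(a + a²) (V(a) = a + (a + a²)*(194 + a) = a + (194 + a)*(a + a²))
V(75) - s(-9) = 75*(195 + 75² + 195*75) - √(-36 - 9) = 75*(195 + 5625 + 14625) - √(-45) = 75*20445 - 3*I*√5 = 1533375 - 3*I*√5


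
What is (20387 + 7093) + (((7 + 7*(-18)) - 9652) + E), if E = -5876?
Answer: 11833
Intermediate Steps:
(20387 + 7093) + (((7 + 7*(-18)) - 9652) + E) = (20387 + 7093) + (((7 + 7*(-18)) - 9652) - 5876) = 27480 + (((7 - 126) - 9652) - 5876) = 27480 + ((-119 - 9652) - 5876) = 27480 + (-9771 - 5876) = 27480 - 15647 = 11833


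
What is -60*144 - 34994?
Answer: -43634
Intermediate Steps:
-60*144 - 34994 = -8640 - 34994 = -43634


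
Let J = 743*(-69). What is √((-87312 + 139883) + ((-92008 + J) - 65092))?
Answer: 2*I*√38949 ≈ 394.71*I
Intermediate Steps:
J = -51267
√((-87312 + 139883) + ((-92008 + J) - 65092)) = √((-87312 + 139883) + ((-92008 - 51267) - 65092)) = √(52571 + (-143275 - 65092)) = √(52571 - 208367) = √(-155796) = 2*I*√38949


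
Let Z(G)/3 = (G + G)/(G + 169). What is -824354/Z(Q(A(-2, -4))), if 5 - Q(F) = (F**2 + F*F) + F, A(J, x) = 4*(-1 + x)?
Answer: -83259754/775 ≈ -1.0743e+5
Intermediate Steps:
A(J, x) = -4 + 4*x
Q(F) = 5 - F - 2*F**2 (Q(F) = 5 - ((F**2 + F*F) + F) = 5 - ((F**2 + F**2) + F) = 5 - (2*F**2 + F) = 5 - (F + 2*F**2) = 5 + (-F - 2*F**2) = 5 - F - 2*F**2)
Z(G) = 6*G/(169 + G) (Z(G) = 3*((G + G)/(G + 169)) = 3*((2*G)/(169 + G)) = 3*(2*G/(169 + G)) = 6*G/(169 + G))
-824354/Z(Q(A(-2, -4))) = -824354/(6*(5 - (-4 + 4*(-4)) - 2*(-4 + 4*(-4))**2)/(169 + (5 - (-4 + 4*(-4)) - 2*(-4 + 4*(-4))**2))) = -824354/(6*(5 - (-4 - 16) - 2*(-4 - 16)**2)/(169 + (5 - (-4 - 16) - 2*(-4 - 16)**2))) = -824354/(6*(5 - 1*(-20) - 2*(-20)**2)/(169 + (5 - 1*(-20) - 2*(-20)**2))) = -824354/(6*(5 + 20 - 2*400)/(169 + (5 + 20 - 2*400))) = -824354/(6*(5 + 20 - 800)/(169 + (5 + 20 - 800))) = -824354/(6*(-775)/(169 - 775)) = -824354/(6*(-775)/(-606)) = -824354/(6*(-775)*(-1/606)) = -824354/775/101 = -824354*101/775 = -1*83259754/775 = -83259754/775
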